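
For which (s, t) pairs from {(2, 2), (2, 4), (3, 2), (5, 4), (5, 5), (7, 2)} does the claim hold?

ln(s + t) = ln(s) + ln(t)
Testing each pair:
(2, 2): LHS = ln(4) ≈ 1.386, RHS = 2·ln(2) ≈ 1.386 → holds
(2, 4): LHS = ln(6) ≈ 1.792, RHS = ln(2) + ln(4) ≈ 2.079 → fails
(3, 2): LHS = ln(5) ≈ 1.609, RHS = ln(2) + ln(3) ≈ 1.792 → fails
(5, 4): LHS = ln(9) ≈ 2.197, RHS = ln(4) + ln(5) ≈ 2.996 → fails
(5, 5): LHS = ln(10) ≈ 2.303, RHS = 2·ln(5) ≈ 3.219 → fails
(7, 2): LHS = ln(9) ≈ 2.197, RHS = ln(2) + ln(7) ≈ 2.639 → fails

1 of 6 pairs satisfies the claim.

Answer: (2, 2)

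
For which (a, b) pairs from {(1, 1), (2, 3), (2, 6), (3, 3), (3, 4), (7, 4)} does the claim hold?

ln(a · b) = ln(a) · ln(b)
(1, 1)

Testing each pair:
(1, 1): LHS = 0, RHS = 0 → holds
(2, 3): LHS = ln(6) ≈ 1.792, RHS = ln(2)·ln(3) ≈ 0.7615 → fails
(2, 6): LHS = ln(12) ≈ 2.485, RHS = ln(2)·ln(6) ≈ 1.242 → fails
(3, 3): LHS = ln(9) ≈ 2.197, RHS = ln(3)² ≈ 1.207 → fails
(3, 4): LHS = ln(12) ≈ 2.485, RHS = ln(3)·ln(4) ≈ 1.523 → fails
(7, 4): LHS = ln(28) ≈ 3.332, RHS = ln(4)·ln(7) ≈ 2.698 → fails

1 of 6 pairs satisfies the claim.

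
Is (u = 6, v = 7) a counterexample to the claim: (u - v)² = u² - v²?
Yes

Substituting u = 6, v = 7:
LHS = (6 - 7)² = 1
RHS = 6² - 7² = -13

Since LHS ≠ RHS, this pair disproves the claim.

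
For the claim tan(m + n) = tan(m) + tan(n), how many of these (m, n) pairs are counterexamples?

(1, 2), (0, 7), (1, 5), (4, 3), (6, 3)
Testing each pair:
(1, 2): LHS = tan(3) ≈ -0.1425, RHS = tan(2) + tan(1) ≈ -0.6276 → counterexample
(0, 7): LHS = tan(7) ≈ 0.8714, RHS = tan(7) ≈ 0.8714 → satisfies claim
(1, 5): LHS = tan(6) ≈ -0.291, RHS = tan(5) + tan(1) ≈ -1.823 → counterexample
(4, 3): LHS = tan(7) ≈ 0.8714, RHS = tan(3) + tan(4) ≈ 1.015 → counterexample
(6, 3): LHS = tan(9) ≈ -0.4523, RHS = tan(6) + tan(3) ≈ -0.4336 → counterexample

That makes 4 counterexamples.

Answer: 4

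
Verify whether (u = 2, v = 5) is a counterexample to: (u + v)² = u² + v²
Substituting u = 2, v = 5:
LHS = (2 + 5)² = 49
RHS = 2² + 5² = 29

Since LHS ≠ RHS, this pair disproves the claim.

Answer: Yes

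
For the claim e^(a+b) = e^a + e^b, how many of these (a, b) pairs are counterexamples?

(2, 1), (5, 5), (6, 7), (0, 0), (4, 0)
Testing each pair:
(2, 1): LHS = e^3 ≈ 20.09, RHS = e + e^2 ≈ 10.11 → counterexample
(5, 5): LHS = e^10 ≈ 22026.5, RHS = 2·e^5 ≈ 296.8 → counterexample
(6, 7): LHS = e^13 ≈ 442413.4, RHS = e^6 + e^7 ≈ 1500 → counterexample
(0, 0): LHS = 1, RHS = 2 → counterexample
(4, 0): LHS = e^4 ≈ 54.6, RHS = 1 + e^4 ≈ 55.6 → counterexample

That makes 5 counterexamples.

Answer: 5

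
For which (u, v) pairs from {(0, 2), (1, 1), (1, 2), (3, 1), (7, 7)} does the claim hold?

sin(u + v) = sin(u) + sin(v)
Testing each pair:
(0, 2): LHS = sin(2) ≈ 0.9093, RHS = sin(2) ≈ 0.9093 → holds
(1, 1): LHS = sin(2) ≈ 0.9093, RHS = 2·sin(1) ≈ 1.683 → fails
(1, 2): LHS = sin(3) ≈ 0.1411, RHS = sin(1) + sin(2) ≈ 1.751 → fails
(3, 1): LHS = sin(4) ≈ -0.7568, RHS = sin(3) + sin(1) ≈ 0.9826 → fails
(7, 7): LHS = sin(14) ≈ 0.9906, RHS = 2·sin(7) ≈ 1.314 → fails

1 of 5 pairs satisfies the claim.

Answer: (0, 2)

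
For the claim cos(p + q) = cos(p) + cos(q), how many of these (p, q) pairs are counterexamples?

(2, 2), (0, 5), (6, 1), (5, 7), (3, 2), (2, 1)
6

Testing each pair:
(2, 2): LHS = cos(4) ≈ -0.6536, RHS = 2·cos(2) ≈ -0.8323 → counterexample
(0, 5): LHS = cos(5) ≈ 0.2837, RHS = cos(5) + 1 ≈ 1.284 → counterexample
(6, 1): LHS = cos(7) ≈ 0.7539, RHS = cos(1) + cos(6) ≈ 1.5 → counterexample
(5, 7): LHS = cos(12) ≈ 0.8439, RHS = cos(5) + cos(7) ≈ 1.038 → counterexample
(3, 2): LHS = cos(5) ≈ 0.2837, RHS = cos(3) + cos(2) ≈ -1.406 → counterexample
(2, 1): LHS = cos(3) ≈ -0.99, RHS = cos(2) + cos(1) ≈ 0.1242 → counterexample

That makes 6 counterexamples.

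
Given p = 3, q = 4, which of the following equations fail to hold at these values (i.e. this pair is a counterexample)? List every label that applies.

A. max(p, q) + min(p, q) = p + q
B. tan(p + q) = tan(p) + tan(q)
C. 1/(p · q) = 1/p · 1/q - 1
Evaluating each claim at the given values:
A. LHS = 7, RHS = 7 → holds here (LHS = RHS)
B. LHS = tan(7) ≈ 0.8714, RHS = tan(3) + tan(4) ≈ 1.015 → fails here (LHS ≠ RHS)
C. LHS = 1/12, RHS = -11/12 → fails here (LHS ≠ RHS)

Answer: B, C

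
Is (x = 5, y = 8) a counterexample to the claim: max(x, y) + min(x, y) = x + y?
No

Substituting x = 5, y = 8:
LHS = max(5, 8) + min(5, 8) = 13
RHS = 5 + 8 = 13

The sides agree, so this pair does not disprove the claim.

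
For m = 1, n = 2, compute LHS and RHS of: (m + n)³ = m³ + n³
LHS = (1 + 2)³ = 27
RHS = 1³ + 2³ = 9

LHS ≠ RHS, so the equation does not hold here.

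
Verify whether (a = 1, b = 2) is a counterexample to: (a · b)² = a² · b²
No

Substituting a = 1, b = 2:
LHS = (1 · 2)² = 4
RHS = 1² · 2² = 4

The sides agree, so this pair does not disprove the claim.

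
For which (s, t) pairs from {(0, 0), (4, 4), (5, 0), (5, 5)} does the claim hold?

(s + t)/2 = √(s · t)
Testing each pair:
(0, 0): LHS = 0, RHS = 0 → holds
(4, 4): LHS = 4, RHS = 4 → holds
(5, 0): LHS = 5/2, RHS = 0 → fails
(5, 5): LHS = 5, RHS = 5 → holds

3 of 4 pairs satisfy the claim.

Answer: (0, 0), (4, 4), (5, 5)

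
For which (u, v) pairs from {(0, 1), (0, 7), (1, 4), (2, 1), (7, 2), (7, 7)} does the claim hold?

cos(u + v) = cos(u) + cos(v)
None

Testing each pair:
(0, 1): LHS = cos(1) ≈ 0.5403, RHS = cos(1) + 1 ≈ 1.54 → fails
(0, 7): LHS = cos(7) ≈ 0.7539, RHS = cos(7) + 1 ≈ 1.754 → fails
(1, 4): LHS = cos(5) ≈ 0.2837, RHS = cos(4) + cos(1) ≈ -0.1133 → fails
(2, 1): LHS = cos(3) ≈ -0.99, RHS = cos(2) + cos(1) ≈ 0.1242 → fails
(7, 2): LHS = cos(9) ≈ -0.9111, RHS = cos(2) + cos(7) ≈ 0.3378 → fails
(7, 7): LHS = cos(14) ≈ 0.1367, RHS = 2·cos(7) ≈ 1.508 → fails

No pair satisfies the claim.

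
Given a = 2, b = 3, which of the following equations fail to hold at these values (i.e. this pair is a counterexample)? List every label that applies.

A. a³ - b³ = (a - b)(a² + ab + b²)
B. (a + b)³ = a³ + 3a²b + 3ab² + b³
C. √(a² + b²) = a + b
Evaluating each claim at the given values:
A. LHS = -19, RHS = -19 → holds here (LHS = RHS)
B. LHS = 125, RHS = 125 → holds here (LHS = RHS)
C. LHS = √(13) ≈ 3.606, RHS = 5 → fails here (LHS ≠ RHS)

Answer: C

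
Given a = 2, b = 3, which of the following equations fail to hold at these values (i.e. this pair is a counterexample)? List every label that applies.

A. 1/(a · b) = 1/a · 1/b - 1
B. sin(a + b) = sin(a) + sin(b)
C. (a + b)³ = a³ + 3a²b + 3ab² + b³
A, B

Evaluating each claim at the given values:
A. LHS = 1/6, RHS = -5/6 → fails here (LHS ≠ RHS)
B. LHS = sin(5) ≈ -0.9589, RHS = sin(3) + sin(2) ≈ 1.05 → fails here (LHS ≠ RHS)
C. LHS = 125, RHS = 125 → holds here (LHS = RHS)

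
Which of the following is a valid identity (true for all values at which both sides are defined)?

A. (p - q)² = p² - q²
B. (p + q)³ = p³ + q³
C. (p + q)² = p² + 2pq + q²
A: fails at (4, 6) — LHS = 4, RHS = -20.
B: fails at (2, 5) — LHS = 343, RHS = 133.
C: holds — e.g. at (3, 7), both sides equal 100.

Answer: C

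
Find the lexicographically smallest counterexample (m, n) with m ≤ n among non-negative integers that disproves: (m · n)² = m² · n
(m, n) = (1, 2)

At (0, 6): both sides equal 0, so it holds there.

Substituting (1, 2) into the claim:
LHS = (1 · 2)² = 4
RHS = 1² · 2 = 2

Since LHS ≠ RHS, this pair disproves the claim, and no lexicographically smaller pair (m ≤ n, non-negative integers) does.

For instance (2, 6) is also a counterexample (LHS = 144, RHS = 24), but it's lexicographically larger.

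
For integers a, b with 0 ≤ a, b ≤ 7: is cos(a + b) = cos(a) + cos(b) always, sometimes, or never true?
Never true

The claim fails for every pair in the range. For instance at (a, b) = (7, 2): LHS = cos(9) ≈ -0.9111, RHS = cos(2) + cos(7) ≈ 0.3378.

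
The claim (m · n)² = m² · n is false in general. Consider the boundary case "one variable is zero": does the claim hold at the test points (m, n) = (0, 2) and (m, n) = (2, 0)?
At (0, 2): LHS = 0, RHS = 0 → equal
At (2, 0): LHS = 0, RHS = 0 → equal

So the claim does hold at both of these boundary points, even though it is not an identity.

Answer: Yes, holds at both test points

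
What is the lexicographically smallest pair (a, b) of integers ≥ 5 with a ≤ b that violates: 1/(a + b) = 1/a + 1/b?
Substituting (5, 5) into the claim:
LHS = 1/(5 + 5) = 1/10
RHS = 1/5 + 1/5 = 2/5

Since LHS ≠ RHS, this pair disproves the claim, and no lexicographically smaller pair (a ≤ b, integers ≥ 5) does.

For instance (7, 9) is also a counterexample (LHS = 1/16, RHS = 16/63), but it's lexicographically larger.

Answer: (a, b) = (5, 5)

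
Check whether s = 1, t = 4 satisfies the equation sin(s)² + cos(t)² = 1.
Substituting s = 1, t = 4:

LHS = sin(1)² + cos(4)² ≈ 1.135
RHS = 1

LHS ≠ RHS, so the equation does not hold at this point.

Answer: Fails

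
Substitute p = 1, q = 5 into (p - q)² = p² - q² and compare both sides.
LHS = (1 - 5)² = 16
RHS = 1² - 5² = -24

LHS ≠ RHS, so the equation does not hold here.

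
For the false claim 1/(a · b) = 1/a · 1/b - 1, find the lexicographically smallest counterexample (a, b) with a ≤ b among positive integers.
(a, b) = (1, 1)

Substituting (1, 1) into the claim:
LHS = 1/(1 · 1) = 1
RHS = 1/1 · 1/1 - 1 = 0

Since LHS ≠ RHS, this pair disproves the claim, and no lexicographically smaller pair (a ≤ b, positive integers) does.

For instance (1, 7) is also a counterexample (LHS = 1/7, RHS = -6/7), but it's lexicographically larger.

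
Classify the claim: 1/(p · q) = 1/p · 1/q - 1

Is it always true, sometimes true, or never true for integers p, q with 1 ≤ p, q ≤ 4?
The claim fails for every pair in the range. For instance at (p, q) = (3, 3): LHS = 1/9, RHS = -8/9.

Answer: Never true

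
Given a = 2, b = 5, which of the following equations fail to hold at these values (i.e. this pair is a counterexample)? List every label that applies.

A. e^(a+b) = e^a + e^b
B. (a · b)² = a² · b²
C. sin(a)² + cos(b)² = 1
A, C

Evaluating each claim at the given values:
A. LHS = e^7 ≈ 1097, RHS = e^2 + e^5 ≈ 155.8 → fails here (LHS ≠ RHS)
B. LHS = 100, RHS = 100 → holds here (LHS = RHS)
C. LHS = cos(5)² + sin(2)² ≈ 0.9073, RHS = 1 → fails here (LHS ≠ RHS)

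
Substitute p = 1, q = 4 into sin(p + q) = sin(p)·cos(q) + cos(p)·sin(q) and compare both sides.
LHS = sin(1 + 4) = sin(5) ≈ -0.9589
RHS = sin(1)·cos(4) + cos(1)·sin(4) = sin(1)·cos(4) + sin(4)·cos(1) ≈ -0.9589

LHS = RHS: the two sides agree.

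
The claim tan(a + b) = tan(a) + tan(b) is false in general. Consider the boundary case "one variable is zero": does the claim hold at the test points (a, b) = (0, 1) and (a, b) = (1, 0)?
At (0, 1): LHS = tan(1) ≈ 1.557, RHS = tan(1) ≈ 1.557 → equal
At (1, 0): LHS = tan(1) ≈ 1.557, RHS = tan(1) ≈ 1.557 → equal

So the claim does hold at both of these boundary points, even though it is not an identity.

Answer: Yes, holds at both test points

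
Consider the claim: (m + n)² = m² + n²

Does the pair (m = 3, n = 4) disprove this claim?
Substituting m = 3, n = 4:
LHS = (3 + 4)² = 49
RHS = 3² + 4² = 25

Since LHS ≠ RHS, this pair disproves the claim.

Answer: Yes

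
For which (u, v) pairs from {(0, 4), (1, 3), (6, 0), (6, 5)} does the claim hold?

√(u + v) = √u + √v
(0, 4), (6, 0)

Testing each pair:
(0, 4): LHS = 2, RHS = 2 → holds
(1, 3): LHS = 2, RHS = 1 + √(3) ≈ 2.732 → fails
(6, 0): LHS = √(6) ≈ 2.449, RHS = √(6) ≈ 2.449 → holds
(6, 5): LHS = √(11) ≈ 3.317, RHS = √(5) + √(6) ≈ 4.686 → fails

2 of 4 pairs satisfy the claim.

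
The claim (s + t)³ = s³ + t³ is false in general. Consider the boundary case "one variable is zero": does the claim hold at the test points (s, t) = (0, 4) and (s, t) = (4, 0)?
Yes, holds at both test points

At (0, 4): LHS = 64, RHS = 64 → equal
At (4, 0): LHS = 64, RHS = 64 → equal

So the claim does hold at both of these boundary points, even though it is not an identity.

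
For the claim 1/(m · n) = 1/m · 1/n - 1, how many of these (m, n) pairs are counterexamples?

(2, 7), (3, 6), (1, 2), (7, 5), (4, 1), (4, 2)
Testing each pair:
(2, 7): LHS = 1/14, RHS = -13/14 → counterexample
(3, 6): LHS = 1/18, RHS = -17/18 → counterexample
(1, 2): LHS = 1/2, RHS = -1/2 → counterexample
(7, 5): LHS = 1/35, RHS = -34/35 → counterexample
(4, 1): LHS = 1/4, RHS = -3/4 → counterexample
(4, 2): LHS = 1/8, RHS = -7/8 → counterexample

That makes 6 counterexamples.

Answer: 6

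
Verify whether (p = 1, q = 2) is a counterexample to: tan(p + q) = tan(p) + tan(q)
Yes

Substituting p = 1, q = 2:
LHS = tan(1 + 2) = tan(3) ≈ -0.1425
RHS = tan(1) + tan(2) ≈ -0.6276

Since LHS ≠ RHS, this pair disproves the claim.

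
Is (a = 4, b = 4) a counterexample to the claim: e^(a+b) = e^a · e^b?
Substituting a = 4, b = 4:
LHS = e^(4+4) = e^8 ≈ 2981
RHS = e^4 · e^4 = e^8 ≈ 2981

The sides agree, so this pair does not disprove the claim.

Answer: No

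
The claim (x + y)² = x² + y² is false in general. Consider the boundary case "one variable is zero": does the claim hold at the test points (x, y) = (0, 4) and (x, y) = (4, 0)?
Yes, holds at both test points

At (0, 4): LHS = 16, RHS = 16 → equal
At (4, 0): LHS = 16, RHS = 16 → equal

So the claim does hold at both of these boundary points, even though it is not an identity.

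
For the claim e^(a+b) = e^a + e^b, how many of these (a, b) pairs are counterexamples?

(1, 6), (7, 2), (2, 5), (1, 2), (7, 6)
Testing each pair:
(1, 6): LHS = e^7 ≈ 1097, RHS = e + e^6 ≈ 406.1 → counterexample
(7, 2): LHS = e^9 ≈ 8103, RHS = e^2 + e^7 ≈ 1104 → counterexample
(2, 5): LHS = e^7 ≈ 1097, RHS = e^2 + e^5 ≈ 155.8 → counterexample
(1, 2): LHS = e^3 ≈ 20.09, RHS = e + e^2 ≈ 10.11 → counterexample
(7, 6): LHS = e^13 ≈ 442413.4, RHS = e^6 + e^7 ≈ 1500 → counterexample

That makes 5 counterexamples.

Answer: 5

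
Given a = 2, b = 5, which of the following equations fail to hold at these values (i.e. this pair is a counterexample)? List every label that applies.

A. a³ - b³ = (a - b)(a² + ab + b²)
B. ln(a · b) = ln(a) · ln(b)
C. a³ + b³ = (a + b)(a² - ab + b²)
Evaluating each claim at the given values:
A. LHS = -117, RHS = -117 → holds here (LHS = RHS)
B. LHS = ln(10) ≈ 2.303, RHS = ln(2)·ln(5) ≈ 1.116 → fails here (LHS ≠ RHS)
C. LHS = 133, RHS = 133 → holds here (LHS = RHS)

Answer: B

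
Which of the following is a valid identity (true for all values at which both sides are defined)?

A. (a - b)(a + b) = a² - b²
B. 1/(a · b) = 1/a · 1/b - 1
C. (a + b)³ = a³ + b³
A: holds — e.g. at (3, 5), both sides equal -16.
B: fails at (2, 5) — LHS = 1/10, RHS = -9/10.
C: fails at (4, 5) — LHS = 729, RHS = 189.

Answer: A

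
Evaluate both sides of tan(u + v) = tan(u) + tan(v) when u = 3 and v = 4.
LHS = tan(3 + 4) = tan(7) ≈ 0.8714
RHS = tan(3) + tan(4) ≈ 1.015

LHS ≠ RHS (they differ by about 0.1438), so the equation does not hold here.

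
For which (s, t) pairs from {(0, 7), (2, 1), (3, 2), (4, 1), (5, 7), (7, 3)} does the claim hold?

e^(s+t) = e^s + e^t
Testing each pair:
(0, 7): LHS = e^7 ≈ 1097, RHS = 1 + e^7 ≈ 1098 → fails
(2, 1): LHS = e^3 ≈ 20.09, RHS = e + e^2 ≈ 10.11 → fails
(3, 2): LHS = e^5 ≈ 148.4, RHS = e^2 + e^3 ≈ 27.47 → fails
(4, 1): LHS = e^5 ≈ 148.4, RHS = e + e^4 ≈ 57.32 → fails
(5, 7): LHS = e^12 ≈ 162754.8, RHS = e^5 + e^7 ≈ 1245 → fails
(7, 3): LHS = e^10 ≈ 22026.5, RHS = e^3 + e^7 ≈ 1117 → fails

No pair satisfies the claim.

Answer: None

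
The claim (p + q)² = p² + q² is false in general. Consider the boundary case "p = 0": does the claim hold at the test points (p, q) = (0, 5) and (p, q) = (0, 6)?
Yes, holds at both test points

At (0, 5): LHS = 25, RHS = 25 → equal
At (0, 6): LHS = 36, RHS = 36 → equal

So the claim does hold at both of these boundary points, even though it is not an identity.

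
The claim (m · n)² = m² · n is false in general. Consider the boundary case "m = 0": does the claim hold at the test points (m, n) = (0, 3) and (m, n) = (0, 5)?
At (0, 3): LHS = 0, RHS = 0 → equal
At (0, 5): LHS = 0, RHS = 0 → equal

So the claim does hold at both of these boundary points, even though it is not an identity.

Answer: Yes, holds at both test points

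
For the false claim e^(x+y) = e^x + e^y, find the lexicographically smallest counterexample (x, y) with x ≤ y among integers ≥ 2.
Substituting (2, 2) into the claim:
LHS = e^(2+2) = e^4 ≈ 54.6
RHS = e^2 + e^2 = 2·e^2 ≈ 14.78

Since LHS ≠ RHS, this pair disproves the claim, and no lexicographically smaller pair (x ≤ y, integers ≥ 2) does.

For instance (7, 8) is also a counterexample (LHS = e^15 ≈ 3269017.4, RHS = e^7 + e^8 ≈ 4078), but it's lexicographically larger.

Answer: (x, y) = (2, 2)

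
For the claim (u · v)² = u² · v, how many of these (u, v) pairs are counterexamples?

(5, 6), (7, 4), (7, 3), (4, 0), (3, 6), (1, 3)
Testing each pair:
(5, 6): LHS = 900, RHS = 150 → counterexample
(7, 4): LHS = 784, RHS = 196 → counterexample
(7, 3): LHS = 441, RHS = 147 → counterexample
(4, 0): LHS = 0, RHS = 0 → satisfies claim
(3, 6): LHS = 324, RHS = 54 → counterexample
(1, 3): LHS = 9, RHS = 3 → counterexample

That makes 5 counterexamples.

Answer: 5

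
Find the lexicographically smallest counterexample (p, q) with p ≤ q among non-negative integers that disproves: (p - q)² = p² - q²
(p, q) = (0, 1)

At (0, 0): both sides equal 0, so it holds there.

Substituting (0, 1) into the claim:
LHS = (0 - 1)² = 1
RHS = 0² - 1² = -1

Since LHS ≠ RHS, this pair disproves the claim, and no lexicographically smaller pair (p ≤ q, non-negative integers) does.

For instance (0, 2) is also a counterexample (LHS = 4, RHS = -4), but it's lexicographically larger.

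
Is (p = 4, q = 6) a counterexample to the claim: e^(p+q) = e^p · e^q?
Substituting p = 4, q = 6:
LHS = e^(4+6) = e^10 ≈ 22026.5
RHS = e^4 · e^6 = e^10 ≈ 22026.5

The sides agree, so this pair does not disprove the claim.

Answer: No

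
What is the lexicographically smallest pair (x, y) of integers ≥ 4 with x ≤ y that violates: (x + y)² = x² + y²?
(x, y) = (4, 4)

Substituting (4, 4) into the claim:
LHS = (4 + 4)² = 64
RHS = 4² + 4² = 32

Since LHS ≠ RHS, this pair disproves the claim, and no lexicographically smaller pair (x ≤ y, integers ≥ 4) does.

For instance (4, 11) is also a counterexample (LHS = 225, RHS = 137), but it's lexicographically larger.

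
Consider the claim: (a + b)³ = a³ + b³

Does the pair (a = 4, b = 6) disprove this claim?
Yes

Substituting a = 4, b = 6:
LHS = (4 + 6)³ = 1000
RHS = 4³ + 6³ = 280

Since LHS ≠ RHS, this pair disproves the claim.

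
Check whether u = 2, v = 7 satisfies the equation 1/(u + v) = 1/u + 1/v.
Fails

Substituting u = 2, v = 7:

LHS = 1/(2 + 7) = 1/9
RHS = 1/2 + 1/7 = 9/14

LHS ≠ RHS, so the equation does not hold at this point.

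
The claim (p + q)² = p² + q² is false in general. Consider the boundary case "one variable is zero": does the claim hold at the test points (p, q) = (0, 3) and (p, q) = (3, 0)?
Yes, holds at both test points

At (0, 3): LHS = 9, RHS = 9 → equal
At (3, 0): LHS = 9, RHS = 9 → equal

So the claim does hold at both of these boundary points, even though it is not an identity.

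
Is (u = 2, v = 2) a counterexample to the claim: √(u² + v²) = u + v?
Substituting u = 2, v = 2:
LHS = √(2² + 2²) = 2·√(2) ≈ 2.828
RHS = 2 + 2 = 4

Since LHS ≠ RHS, this pair disproves the claim.

Answer: Yes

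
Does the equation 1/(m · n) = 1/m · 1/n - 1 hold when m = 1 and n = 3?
Substituting m = 1, n = 3:

LHS = 1/(1 · 3) = 1/3
RHS = 1/1 · 1/3 - 1 = -2/3

LHS ≠ RHS, so the equation does not hold at this point.

Answer: Fails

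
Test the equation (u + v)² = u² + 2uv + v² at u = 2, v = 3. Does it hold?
Holds

Substituting u = 2, v = 3:

LHS = (2 + 3)² = 25
RHS = 2² + 2·2·3 + 3² = 25

LHS = RHS, so the equation holds at this point.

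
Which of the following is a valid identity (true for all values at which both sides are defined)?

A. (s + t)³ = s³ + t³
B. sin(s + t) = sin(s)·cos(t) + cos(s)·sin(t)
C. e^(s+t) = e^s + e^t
B

A: fails at (3, 4) — LHS = 343, RHS = 91.
B: holds — e.g. at (1, 2), both sides equal sin(3) ≈ 0.1411.
C: fails at (4, 4) — LHS = e^8 ≈ 2981, RHS = 2·e^4 ≈ 109.2.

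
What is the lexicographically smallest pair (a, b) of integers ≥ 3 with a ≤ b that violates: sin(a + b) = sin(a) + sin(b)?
(a, b) = (3, 3)

Substituting (3, 3) into the claim:
LHS = sin(3 + 3) = sin(6) ≈ -0.2794
RHS = sin(3) + sin(3) = 2·sin(3) ≈ 0.2822

Since LHS ≠ RHS, this pair disproves the claim, and no lexicographically smaller pair (a ≤ b, integers ≥ 3) does.

For instance (9, 9) is also a counterexample (LHS = sin(18) ≈ -0.751, RHS = 2·sin(9) ≈ 0.8242), but it's lexicographically larger.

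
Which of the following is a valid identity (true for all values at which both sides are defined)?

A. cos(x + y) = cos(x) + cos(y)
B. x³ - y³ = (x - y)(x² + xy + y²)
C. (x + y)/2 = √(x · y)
A: fails at (3, 4) — LHS = cos(7) ≈ 0.7539, RHS = cos(3) + cos(4) ≈ -1.644.
B: holds — e.g. at (1, 1), both sides equal 0.
C: fails at (2, 4) — LHS = 3, RHS = 2·√(2) ≈ 2.828.

Answer: B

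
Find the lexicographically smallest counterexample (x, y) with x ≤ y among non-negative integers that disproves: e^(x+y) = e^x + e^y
(x, y) = (0, 0)

Substituting (0, 0) into the claim:
LHS = e^(0+0) = 1
RHS = e^0 + e^0 = 2

Since LHS ≠ RHS, this pair disproves the claim, and no lexicographically smaller pair (x ≤ y, non-negative integers) does.

For instance (0, 1) is also a counterexample (LHS = e ≈ 2.718, RHS = 1 + e ≈ 3.718), but it's lexicographically larger.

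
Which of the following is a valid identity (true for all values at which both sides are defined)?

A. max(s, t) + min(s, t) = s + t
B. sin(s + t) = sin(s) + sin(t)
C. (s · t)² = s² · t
A

A: holds — e.g. at (4, 4), both sides equal 8.
B: fails at (5, 8) — LHS = sin(13) ≈ 0.4202, RHS = sin(5) + sin(8) ≈ 0.03043.
C: fails at (5, 8) — LHS = 1600, RHS = 200.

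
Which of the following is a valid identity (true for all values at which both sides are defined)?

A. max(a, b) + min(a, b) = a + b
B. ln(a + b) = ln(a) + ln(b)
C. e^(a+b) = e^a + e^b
A

A: holds — e.g. at (2, 3), both sides equal 5.
B: fails at (3, 7) — LHS = ln(10) ≈ 2.303, RHS = ln(3) + ln(7) ≈ 3.045.
C: fails at (2, 3) — LHS = e^5 ≈ 148.4, RHS = e^2 + e^3 ≈ 27.47.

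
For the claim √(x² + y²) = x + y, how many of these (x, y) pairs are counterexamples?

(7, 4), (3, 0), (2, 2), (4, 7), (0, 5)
Testing each pair:
(7, 4): LHS = √(65) ≈ 8.062, RHS = 11 → counterexample
(3, 0): LHS = 3, RHS = 3 → satisfies claim
(2, 2): LHS = 2·√(2) ≈ 2.828, RHS = 4 → counterexample
(4, 7): LHS = √(65) ≈ 8.062, RHS = 11 → counterexample
(0, 5): LHS = 5, RHS = 5 → satisfies claim

That makes 3 counterexamples.

Answer: 3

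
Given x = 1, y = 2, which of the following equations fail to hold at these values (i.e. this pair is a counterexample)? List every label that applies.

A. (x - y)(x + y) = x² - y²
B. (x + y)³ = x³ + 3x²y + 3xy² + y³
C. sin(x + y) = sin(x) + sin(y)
Evaluating each claim at the given values:
A. LHS = -3, RHS = -3 → holds here (LHS = RHS)
B. LHS = 27, RHS = 27 → holds here (LHS = RHS)
C. LHS = sin(3) ≈ 0.1411, RHS = sin(1) + sin(2) ≈ 1.751 → fails here (LHS ≠ RHS)

Answer: C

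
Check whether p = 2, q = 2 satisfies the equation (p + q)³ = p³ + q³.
Substituting p = 2, q = 2:

LHS = (2 + 2)³ = 64
RHS = 2³ + 2³ = 16

LHS ≠ RHS, so the equation does not hold at this point.

Answer: Fails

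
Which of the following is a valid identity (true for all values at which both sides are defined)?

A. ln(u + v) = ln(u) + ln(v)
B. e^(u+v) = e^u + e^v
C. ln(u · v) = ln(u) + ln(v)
C

A: fails at (5, 5) — LHS = ln(10) ≈ 2.303, RHS = 2·ln(5) ≈ 3.219.
B: fails at (1, 2) — LHS = e^3 ≈ 20.09, RHS = e + e^2 ≈ 10.11.
C: holds — e.g. at (3, 4), both sides equal ln(12) ≈ 2.485.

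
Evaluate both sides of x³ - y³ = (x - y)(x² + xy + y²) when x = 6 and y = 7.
LHS = 6³ - 7³ = -127
RHS = (6 - 7)(6² + 6·7 + 7²) = -127

LHS = RHS: the two sides agree.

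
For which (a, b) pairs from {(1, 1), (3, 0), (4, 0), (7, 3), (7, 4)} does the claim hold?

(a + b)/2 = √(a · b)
(1, 1)

Testing each pair:
(1, 1): LHS = 1, RHS = 1 → holds
(3, 0): LHS = 3/2, RHS = 0 → fails
(4, 0): LHS = 2, RHS = 0 → fails
(7, 3): LHS = 5, RHS = √(21) ≈ 4.583 → fails
(7, 4): LHS = 11/2, RHS = 2·√(7) ≈ 5.292 → fails

1 of 5 pairs satisfies the claim.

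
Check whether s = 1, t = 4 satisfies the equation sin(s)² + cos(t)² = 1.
Substituting s = 1, t = 4:

LHS = sin(1)² + cos(4)² ≈ 1.135
RHS = 1

LHS ≠ RHS, so the equation does not hold at this point.

Answer: Fails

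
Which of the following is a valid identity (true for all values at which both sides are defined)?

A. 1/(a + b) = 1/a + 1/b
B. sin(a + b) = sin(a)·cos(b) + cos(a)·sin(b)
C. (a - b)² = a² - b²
A: fails at (4, 5) — LHS = 1/9, RHS = 9/20.
B: holds — e.g. at (3, 3), both sides equal sin(6) ≈ -0.2794.
C: fails at (1, 2) — LHS = 1, RHS = -3.

Answer: B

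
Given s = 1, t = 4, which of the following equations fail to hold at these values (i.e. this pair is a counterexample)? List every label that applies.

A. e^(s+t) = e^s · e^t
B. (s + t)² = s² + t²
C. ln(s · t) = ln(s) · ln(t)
B, C

Evaluating each claim at the given values:
A. LHS = e^5 ≈ 148.4, RHS = e^5 ≈ 148.4 → holds here (LHS = RHS)
B. LHS = 25, RHS = 17 → fails here (LHS ≠ RHS)
C. LHS = ln(4) ≈ 1.386, RHS = 0 → fails here (LHS ≠ RHS)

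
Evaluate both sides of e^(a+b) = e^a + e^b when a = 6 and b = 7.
LHS = e^(6+7) = e^13 ≈ 442413.4
RHS = e^6 + e^7 ≈ 1500

LHS ≠ RHS (they differ by about 440913.3), so the equation does not hold here.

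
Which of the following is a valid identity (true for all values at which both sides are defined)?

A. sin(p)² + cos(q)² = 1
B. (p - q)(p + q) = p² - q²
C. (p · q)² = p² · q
A: fails at (6, 7) — LHS = sin(6)² + cos(7)² ≈ 0.6464, RHS = 1.
B: holds — e.g. at (0, 1), both sides equal -1.
C: fails at (5, 5) — LHS = 625, RHS = 125.

Answer: B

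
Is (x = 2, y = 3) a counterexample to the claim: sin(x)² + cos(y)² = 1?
Yes

Substituting x = 2, y = 3:
LHS = sin(2)² + cos(3)² ≈ 1.807
RHS = 1

Since LHS ≠ RHS, this pair disproves the claim.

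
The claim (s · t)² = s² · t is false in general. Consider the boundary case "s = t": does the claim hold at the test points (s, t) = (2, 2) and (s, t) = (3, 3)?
At (2, 2): LHS = 16 ≠ RHS = 8
At (3, 3): LHS = 81 ≠ RHS = 27

Answer: No, fails at both test points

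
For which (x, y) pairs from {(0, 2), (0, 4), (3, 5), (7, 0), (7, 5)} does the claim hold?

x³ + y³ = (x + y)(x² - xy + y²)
Testing each pair:
(0, 2): LHS = 8, RHS = 8 → holds
(0, 4): LHS = 64, RHS = 64 → holds
(3, 5): LHS = 152, RHS = 152 → holds
(7, 0): LHS = 343, RHS = 343 → holds
(7, 5): LHS = 468, RHS = 468 → holds

Every pair satisfies the claim.

Answer: All pairs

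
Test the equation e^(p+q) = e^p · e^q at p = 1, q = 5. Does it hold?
Holds

Substituting p = 1, q = 5:

LHS = e^(1+5) = e^6 ≈ 403.4
RHS = e^1 · e^5 = e^6 ≈ 403.4

LHS = RHS, so the equation holds at this point.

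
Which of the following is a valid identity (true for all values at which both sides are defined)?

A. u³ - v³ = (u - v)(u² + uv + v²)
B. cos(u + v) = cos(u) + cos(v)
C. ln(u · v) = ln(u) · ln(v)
A: holds — e.g. at (6, 7), both sides equal -127.
B: fails at (1, 3) — LHS = cos(4) ≈ -0.6536, RHS = cos(3) + cos(1) ≈ -0.4497.
C: fails at (2, 7) — LHS = ln(14) ≈ 2.639, RHS = ln(2)·ln(7) ≈ 1.349.

Answer: A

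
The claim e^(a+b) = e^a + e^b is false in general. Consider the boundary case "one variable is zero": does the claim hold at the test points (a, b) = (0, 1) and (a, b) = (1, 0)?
No, fails at both test points

At (0, 1): LHS = e ≈ 2.718 ≠ RHS = 1 + e ≈ 3.718
At (1, 0): LHS = e ≈ 2.718 ≠ RHS = 1 + e ≈ 3.718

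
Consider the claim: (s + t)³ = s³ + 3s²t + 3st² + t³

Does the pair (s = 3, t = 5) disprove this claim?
Substituting s = 3, t = 5:
LHS = (3 + 5)³ = 512
RHS = 3³ + 3·3²·5 + 3·3·5² + 5³ = 512

The sides agree, so this pair does not disprove the claim.

Answer: No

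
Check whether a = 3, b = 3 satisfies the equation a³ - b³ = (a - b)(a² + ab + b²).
Holds

Substituting a = 3, b = 3:

LHS = 3³ - 3³ = 0
RHS = (3 - 3)(3² + 3·3 + 3²) = 0

LHS = RHS, so the equation holds at this point.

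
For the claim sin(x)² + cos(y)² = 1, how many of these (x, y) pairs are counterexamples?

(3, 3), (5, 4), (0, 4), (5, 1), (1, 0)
4

Testing each pair:
(3, 3): LHS = sin(3)² + cos(3)² = 1, RHS = 1 → satisfies claim
(5, 4): LHS = cos(4)² + sin(5)² ≈ 1.347, RHS = 1 → counterexample
(0, 4): LHS = cos(4)² ≈ 0.4272, RHS = 1 → counterexample
(5, 1): LHS = cos(1)² + sin(5)² ≈ 1.211, RHS = 1 → counterexample
(1, 0): LHS = sin(1)² + 1 ≈ 1.708, RHS = 1 → counterexample

That makes 4 counterexamples.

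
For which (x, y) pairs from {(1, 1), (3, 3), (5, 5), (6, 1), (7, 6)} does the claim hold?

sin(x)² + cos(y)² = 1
(1, 1), (3, 3), (5, 5)

Testing each pair:
(1, 1): LHS = cos(1)² + sin(1)² = 1, RHS = 1 → holds
(3, 3): LHS = sin(3)² + cos(3)² = 1, RHS = 1 → holds
(5, 5): LHS = cos(5)² + sin(5)² = 1, RHS = 1 → holds
(6, 1): LHS = sin(6)² + cos(1)² ≈ 0.37, RHS = 1 → fails
(7, 6): LHS = sin(7)² + cos(6)² ≈ 1.354, RHS = 1 → fails

3 of 5 pairs satisfy the claim.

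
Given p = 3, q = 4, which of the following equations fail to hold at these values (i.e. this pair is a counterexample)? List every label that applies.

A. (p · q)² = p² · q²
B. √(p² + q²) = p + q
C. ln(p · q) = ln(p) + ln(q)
B

Evaluating each claim at the given values:
A. LHS = 144, RHS = 144 → holds here (LHS = RHS)
B. LHS = 5, RHS = 7 → fails here (LHS ≠ RHS)
C. LHS = ln(12) ≈ 2.485, RHS = ln(3) + ln(4) ≈ 2.485 → holds here (LHS = RHS)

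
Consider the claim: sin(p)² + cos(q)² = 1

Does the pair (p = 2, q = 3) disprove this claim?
Substituting p = 2, q = 3:
LHS = sin(2)² + cos(3)² ≈ 1.807
RHS = 1

Since LHS ≠ RHS, this pair disproves the claim.

Answer: Yes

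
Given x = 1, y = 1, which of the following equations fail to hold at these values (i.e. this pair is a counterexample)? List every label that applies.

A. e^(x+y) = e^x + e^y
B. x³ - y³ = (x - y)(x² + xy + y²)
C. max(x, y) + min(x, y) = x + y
A

Evaluating each claim at the given values:
A. LHS = e^2 ≈ 7.389, RHS = 2·e ≈ 5.437 → fails here (LHS ≠ RHS)
B. LHS = 0, RHS = 0 → holds here (LHS = RHS)
C. LHS = 2, RHS = 2 → holds here (LHS = RHS)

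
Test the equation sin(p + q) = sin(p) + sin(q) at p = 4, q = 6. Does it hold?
Fails

Substituting p = 4, q = 6:

LHS = sin(4 + 6) = sin(10) ≈ -0.544
RHS = sin(4) + sin(6) ≈ -1.036

LHS ≠ RHS, so the equation does not hold at this point.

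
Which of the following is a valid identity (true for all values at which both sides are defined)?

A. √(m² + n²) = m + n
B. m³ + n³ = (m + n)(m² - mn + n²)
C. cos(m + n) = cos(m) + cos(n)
A: fails at (2, 2) — LHS = 2·√(2) ≈ 2.828, RHS = 4.
B: holds — e.g. at (1, 5), both sides equal 126.
C: fails at (0, 1) — LHS = cos(1) ≈ 0.5403, RHS = cos(1) + 1 ≈ 1.54.

Answer: B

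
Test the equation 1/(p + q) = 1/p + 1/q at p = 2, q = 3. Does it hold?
Fails

Substituting p = 2, q = 3:

LHS = 1/(2 + 3) = 1/5
RHS = 1/2 + 1/3 = 5/6

LHS ≠ RHS, so the equation does not hold at this point.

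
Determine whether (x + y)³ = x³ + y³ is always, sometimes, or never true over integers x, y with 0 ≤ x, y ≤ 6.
It holds at (x, y) = (0, 3) (both sides equal 27), but fails at (x, y) = (1, 2) (LHS = 27, RHS = 9).

Answer: Sometimes true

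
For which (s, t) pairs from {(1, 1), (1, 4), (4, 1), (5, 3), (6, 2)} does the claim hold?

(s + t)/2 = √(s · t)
(1, 1)

Testing each pair:
(1, 1): LHS = 1, RHS = 1 → holds
(1, 4): LHS = 5/2, RHS = 2 → fails
(4, 1): LHS = 5/2, RHS = 2 → fails
(5, 3): LHS = 4, RHS = √(15) ≈ 3.873 → fails
(6, 2): LHS = 4, RHS = 2·√(3) ≈ 3.464 → fails

1 of 5 pairs satisfies the claim.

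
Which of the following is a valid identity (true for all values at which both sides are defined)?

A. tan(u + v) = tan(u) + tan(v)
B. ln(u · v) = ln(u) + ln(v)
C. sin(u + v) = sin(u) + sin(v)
B

A: fails at (3, 7) — LHS = tan(10) ≈ 0.6484, RHS = tan(3) + tan(7) ≈ 0.7289.
B: holds — e.g. at (1, 1), both sides equal 0.
C: fails at (1, 4) — LHS = sin(5) ≈ -0.9589, RHS = sin(4) + sin(1) ≈ 0.08467.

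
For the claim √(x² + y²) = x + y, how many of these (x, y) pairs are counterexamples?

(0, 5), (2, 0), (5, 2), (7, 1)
Testing each pair:
(0, 5): LHS = 5, RHS = 5 → satisfies claim
(2, 0): LHS = 2, RHS = 2 → satisfies claim
(5, 2): LHS = √(29) ≈ 5.385, RHS = 7 → counterexample
(7, 1): LHS = 5·√(2) ≈ 7.071, RHS = 8 → counterexample

That makes 2 counterexamples.

Answer: 2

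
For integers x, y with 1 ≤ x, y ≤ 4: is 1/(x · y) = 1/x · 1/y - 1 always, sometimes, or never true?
The claim fails for every pair in the range. For instance at (x, y) = (3, 1): LHS = 1/3, RHS = -2/3.

Answer: Never true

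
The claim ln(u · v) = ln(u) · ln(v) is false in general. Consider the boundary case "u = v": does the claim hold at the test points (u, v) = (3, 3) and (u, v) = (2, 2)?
No, fails at both test points

At (3, 3): LHS = ln(9) ≈ 2.197 ≠ RHS = ln(3)² ≈ 1.207
At (2, 2): LHS = ln(4) ≈ 1.386 ≠ RHS = ln(2)² ≈ 0.4805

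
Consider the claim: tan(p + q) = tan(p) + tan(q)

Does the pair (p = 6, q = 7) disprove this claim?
Substituting p = 6, q = 7:
LHS = tan(6 + 7) = tan(13) ≈ 0.463
RHS = tan(6) + tan(7) ≈ 0.5804

Since LHS ≠ RHS, this pair disproves the claim.

Answer: Yes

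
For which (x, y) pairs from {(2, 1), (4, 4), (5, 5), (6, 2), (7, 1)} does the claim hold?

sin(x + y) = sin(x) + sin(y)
None

Testing each pair:
(2, 1): LHS = sin(3) ≈ 0.1411, RHS = sin(1) + sin(2) ≈ 1.751 → fails
(4, 4): LHS = sin(8) ≈ 0.9894, RHS = 2·sin(4) ≈ -1.514 → fails
(5, 5): LHS = sin(10) ≈ -0.544, RHS = 2·sin(5) ≈ -1.918 → fails
(6, 2): LHS = sin(8) ≈ 0.9894, RHS = sin(6) + sin(2) ≈ 0.6299 → fails
(7, 1): LHS = sin(8) ≈ 0.9894, RHS = sin(7) + sin(1) ≈ 1.498 → fails

No pair satisfies the claim.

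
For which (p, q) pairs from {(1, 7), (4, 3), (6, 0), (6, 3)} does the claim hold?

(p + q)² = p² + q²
(6, 0)

Testing each pair:
(1, 7): LHS = 64, RHS = 50 → fails
(4, 3): LHS = 49, RHS = 25 → fails
(6, 0): LHS = 36, RHS = 36 → holds
(6, 3): LHS = 81, RHS = 45 → fails

1 of 4 pairs satisfies the claim.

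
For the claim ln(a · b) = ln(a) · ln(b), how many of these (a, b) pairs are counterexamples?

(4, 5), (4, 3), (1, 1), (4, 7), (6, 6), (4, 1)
Testing each pair:
(4, 5): LHS = ln(20) ≈ 2.996, RHS = ln(4)·ln(5) ≈ 2.231 → counterexample
(4, 3): LHS = ln(12) ≈ 2.485, RHS = ln(3)·ln(4) ≈ 1.523 → counterexample
(1, 1): LHS = 0, RHS = 0 → satisfies claim
(4, 7): LHS = ln(28) ≈ 3.332, RHS = ln(4)·ln(7) ≈ 2.698 → counterexample
(6, 6): LHS = ln(36) ≈ 3.584, RHS = ln(6)² ≈ 3.21 → counterexample
(4, 1): LHS = ln(4) ≈ 1.386, RHS = 0 → counterexample

That makes 5 counterexamples.

Answer: 5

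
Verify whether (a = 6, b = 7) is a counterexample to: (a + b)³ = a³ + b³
Substituting a = 6, b = 7:
LHS = (6 + 7)³ = 2197
RHS = 6³ + 7³ = 559

Since LHS ≠ RHS, this pair disproves the claim.

Answer: Yes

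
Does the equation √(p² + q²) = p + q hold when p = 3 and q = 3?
Fails

Substituting p = 3, q = 3:

LHS = √(3² + 3²) = 3·√(2) ≈ 4.243
RHS = 3 + 3 = 6

LHS ≠ RHS, so the equation does not hold at this point.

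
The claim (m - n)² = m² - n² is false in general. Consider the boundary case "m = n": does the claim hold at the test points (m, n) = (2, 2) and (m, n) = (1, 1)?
At (2, 2): LHS = 0, RHS = 0 → equal
At (1, 1): LHS = 0, RHS = 0 → equal

So the claim does hold at both of these boundary points, even though it is not an identity.

Answer: Yes, holds at both test points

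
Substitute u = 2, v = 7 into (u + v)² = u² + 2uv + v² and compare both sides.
LHS = (2 + 7)² = 81
RHS = 2² + 2·2·7 + 7² = 81

LHS = RHS: the two sides agree.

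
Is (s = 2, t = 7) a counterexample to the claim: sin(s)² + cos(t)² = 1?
Yes

Substituting s = 2, t = 7:
LHS = sin(2)² + cos(7)² ≈ 1.395
RHS = 1

Since LHS ≠ RHS, this pair disproves the claim.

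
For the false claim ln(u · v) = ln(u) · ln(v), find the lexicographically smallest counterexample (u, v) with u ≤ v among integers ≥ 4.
Substituting (4, 4) into the claim:
LHS = ln(4 · 4) = ln(16) ≈ 2.773
RHS = ln(4) · ln(4) = ln(4)² ≈ 1.922

Since LHS ≠ RHS, this pair disproves the claim, and no lexicographically smaller pair (u ≤ v, integers ≥ 4) does.

For instance (4, 6) is also a counterexample (LHS = ln(24) ≈ 3.178, RHS = ln(4)·ln(6) ≈ 2.484), but it's lexicographically larger.

Answer: (u, v) = (4, 4)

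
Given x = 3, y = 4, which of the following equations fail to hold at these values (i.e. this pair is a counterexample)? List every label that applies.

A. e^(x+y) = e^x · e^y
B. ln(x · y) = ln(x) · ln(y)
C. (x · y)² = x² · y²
B

Evaluating each claim at the given values:
A. LHS = e^7 ≈ 1097, RHS = e^7 ≈ 1097 → holds here (LHS = RHS)
B. LHS = ln(12) ≈ 2.485, RHS = ln(3)·ln(4) ≈ 1.523 → fails here (LHS ≠ RHS)
C. LHS = 144, RHS = 144 → holds here (LHS = RHS)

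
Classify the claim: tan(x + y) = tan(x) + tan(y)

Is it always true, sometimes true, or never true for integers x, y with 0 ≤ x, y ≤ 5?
It holds at (x, y) = (0, 2) (both sides equal tan(2) ≈ -2.185), but fails at (x, y) = (2, 2) (LHS = tan(4) ≈ 1.158, RHS = 2·tan(2) ≈ -4.37).

Answer: Sometimes true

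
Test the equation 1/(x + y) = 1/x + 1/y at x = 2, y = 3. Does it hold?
Fails

Substituting x = 2, y = 3:

LHS = 1/(2 + 3) = 1/5
RHS = 1/2 + 1/3 = 5/6

LHS ≠ RHS, so the equation does not hold at this point.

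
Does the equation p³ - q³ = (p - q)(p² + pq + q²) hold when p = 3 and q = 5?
Holds

Substituting p = 3, q = 5:

LHS = 3³ - 5³ = -98
RHS = (3 - 5)(3² + 3·5 + 5²) = -98

LHS = RHS, so the equation holds at this point.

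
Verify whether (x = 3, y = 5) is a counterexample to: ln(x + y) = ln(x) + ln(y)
Yes

Substituting x = 3, y = 5:
LHS = ln(3 + 5) = ln(8) ≈ 2.079
RHS = ln(3) + ln(5) ≈ 2.708

Since LHS ≠ RHS, this pair disproves the claim.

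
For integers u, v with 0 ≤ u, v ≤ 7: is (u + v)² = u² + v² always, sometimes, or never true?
It holds at (u, v) = (0, 7) (both sides equal 49), but fails at (u, v) = (1, 4) (LHS = 25, RHS = 17).

Answer: Sometimes true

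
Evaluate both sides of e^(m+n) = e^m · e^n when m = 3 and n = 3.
LHS = e^(3+3) = e^6 ≈ 403.4
RHS = e^3 · e^3 = e^6 ≈ 403.4

LHS = RHS: the two sides agree.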